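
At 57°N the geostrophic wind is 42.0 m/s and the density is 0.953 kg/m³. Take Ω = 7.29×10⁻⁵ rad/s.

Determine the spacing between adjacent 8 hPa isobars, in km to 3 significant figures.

Coriolis parameter at 57°N:
f = 2Ω sin φ = 2 × 7.29×10⁻⁵ × sin 57° = 1.22×10⁻⁴ s⁻¹
Geostrophic balance rearranged: |∂P/∂n| = f ρ V_g
|∂P/∂n| = 1.22×10⁻⁴ × 0.953 × 42.0 = 4.89×10⁻³ Pa/m
Isobar spacing: Δn = ΔP/|∂P/∂n| = 800 Pa / 4.89×10⁻³ Pa/m = 163455 m ≈ 163 km

163 km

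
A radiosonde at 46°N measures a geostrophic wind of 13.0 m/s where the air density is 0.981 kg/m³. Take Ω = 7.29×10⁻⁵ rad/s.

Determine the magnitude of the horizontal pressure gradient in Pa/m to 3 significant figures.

Coriolis parameter at 46°N:
f = 2Ω sin φ = 2 × 7.29×10⁻⁵ × sin 46° = 1.05×10⁻⁴ s⁻¹
Geostrophic balance rearranged: |∂P/∂n| = f ρ V_g
|∂P/∂n| = 1.05×10⁻⁴ × 0.981 × 13.0 = 1.34×10⁻³ Pa/m

1.34×10⁻³ Pa/m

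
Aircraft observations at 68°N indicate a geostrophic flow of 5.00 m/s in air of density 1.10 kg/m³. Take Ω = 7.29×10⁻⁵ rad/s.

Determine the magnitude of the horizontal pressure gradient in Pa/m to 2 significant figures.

Coriolis parameter at 68°N:
f = 2Ω sin φ = 2 × 7.29×10⁻⁵ × sin 68° = 1.35×10⁻⁴ s⁻¹
Geostrophic balance rearranged: |∂P/∂n| = f ρ V_g
|∂P/∂n| = 1.35×10⁻⁴ × 1.10 × 5.00 = 7.44×10⁻⁴ Pa/m

7.4×10⁻⁴ Pa/m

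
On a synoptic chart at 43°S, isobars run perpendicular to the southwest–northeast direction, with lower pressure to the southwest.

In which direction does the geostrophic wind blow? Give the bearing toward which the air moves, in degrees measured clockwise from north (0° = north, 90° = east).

The pressure-gradient force points toward the southwest (bearing 225°).
Geostrophic balance: in the Southern Hemisphere the Coriolis force deflects motion to the left, so the geostrophic wind blows 90° to the left of the pressure-gradient force (low pressure on the right).
Rotating 225° by 90° counterclockwise gives 135° — the wind blows toward the southeast.

135°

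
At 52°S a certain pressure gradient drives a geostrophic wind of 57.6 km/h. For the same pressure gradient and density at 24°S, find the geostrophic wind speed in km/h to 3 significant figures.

112 km/h

With the same pressure gradient and density, V_g ∝ 1/f ∝ 1/sin φ.
V₂ = V₁ · sin φ₁ / sin φ₂ = 57.6 × sin 52° / sin 24°
V₂ = 57.6 × 0.7880/0.4067 = 112 km/h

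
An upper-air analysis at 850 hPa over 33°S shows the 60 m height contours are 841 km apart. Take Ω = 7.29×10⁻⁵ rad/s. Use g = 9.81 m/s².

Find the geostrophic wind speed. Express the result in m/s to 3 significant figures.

8.81 m/s

Coriolis parameter at 33°S:
f = 2Ω sin φ = 2 × 7.29×10⁻⁵ × sin 33° = 7.94×10⁻⁵ s⁻¹
Height gradient: |∂Z/∂n| = 60 m / 841000 m = 7.13×10⁻⁵
On a pressure surface, geostrophic balance gives V_g = (g/f)|∂Z/∂n|:
V_g = 9.81 × 7.13×10⁻⁵ / 7.94×10⁻⁵ = 8.81 m/s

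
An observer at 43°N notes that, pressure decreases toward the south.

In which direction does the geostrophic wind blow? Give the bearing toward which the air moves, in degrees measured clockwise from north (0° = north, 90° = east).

270°

The pressure-gradient force points toward the south (bearing 180°).
Geostrophic balance: in the Northern Hemisphere the Coriolis force deflects motion to the right, so the geostrophic wind blows 90° to the right of the pressure-gradient force (low pressure on the left).
Rotating 180° by 90° clockwise gives 270° — the wind blows toward the west.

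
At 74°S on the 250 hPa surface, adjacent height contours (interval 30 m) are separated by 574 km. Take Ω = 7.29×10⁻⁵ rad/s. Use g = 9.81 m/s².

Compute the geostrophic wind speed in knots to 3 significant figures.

Coriolis parameter at 74°S:
f = 2Ω sin φ = 2 × 7.29×10⁻⁵ × sin 74° = 1.40×10⁻⁴ s⁻¹
Height gradient: |∂Z/∂n| = 30 m / 574000 m = 5.23×10⁻⁵
On a pressure surface, geostrophic balance gives V_g = (g/f)|∂Z/∂n|:
V_g = 9.81 × 5.23×10⁻⁵ / 1.40×10⁻⁴ = 3.66 m/s
Converting: 3.66 m/s × 1.944 = 7.11 knots

7.11 knots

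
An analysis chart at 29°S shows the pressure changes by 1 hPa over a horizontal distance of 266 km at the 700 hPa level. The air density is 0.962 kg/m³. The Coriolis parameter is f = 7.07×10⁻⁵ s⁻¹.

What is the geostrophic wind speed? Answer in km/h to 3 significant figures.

19.9 km/h

Pressure gradient: |∂P/∂n| = 100 Pa / 266000 m = 3.76×10⁻⁴ Pa/m
Geostrophic balance (pressure-gradient force = Coriolis force):
V_g = (1/(fρ)) |∂P/∂n| = 3.76×10⁻⁴ / (7.07×10⁻⁵ × 0.962) = 5.53 m/s
Converting: 5.53 m/s × 3.6 = 19.9 km/h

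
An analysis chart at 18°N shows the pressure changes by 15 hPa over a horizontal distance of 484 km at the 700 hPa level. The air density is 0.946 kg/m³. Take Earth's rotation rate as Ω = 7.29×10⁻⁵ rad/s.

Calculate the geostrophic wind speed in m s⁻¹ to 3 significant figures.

72.7 m s⁻¹

Coriolis parameter at 18°N:
f = 2Ω sin φ = 2 × 7.29×10⁻⁵ × sin 18° = 4.51×10⁻⁵ s⁻¹
Pressure gradient: |∂P/∂n| = 1500 Pa / 484000 m = 3.10×10⁻³ Pa/m
Geostrophic balance (pressure-gradient force = Coriolis force):
V_g = (1/(fρ)) |∂P/∂n| = 3.10×10⁻³ / (4.51×10⁻⁵ × 0.946) = 72.7 m/s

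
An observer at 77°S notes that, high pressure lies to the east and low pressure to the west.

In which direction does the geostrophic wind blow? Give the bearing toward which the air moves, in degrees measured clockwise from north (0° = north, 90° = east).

The pressure-gradient force points toward the west (bearing 270°).
Geostrophic balance: in the Southern Hemisphere the Coriolis force deflects motion to the left, so the geostrophic wind blows 90° to the left of the pressure-gradient force (low pressure on the right).
Rotating 270° by 90° counterclockwise gives 180° — the wind blows toward the south.

180°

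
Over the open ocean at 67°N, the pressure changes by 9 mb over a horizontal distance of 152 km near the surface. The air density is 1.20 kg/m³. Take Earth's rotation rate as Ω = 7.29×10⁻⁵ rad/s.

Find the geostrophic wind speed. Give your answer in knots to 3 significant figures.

71.5 knots

Coriolis parameter at 67°N:
f = 2Ω sin φ = 2 × 7.29×10⁻⁵ × sin 67° = 1.34×10⁻⁴ s⁻¹
Pressure gradient: |∂P/∂n| = 900 Pa / 152000 m = 5.92×10⁻³ Pa/m
Geostrophic balance (pressure-gradient force = Coriolis force):
V_g = (1/(fρ)) |∂P/∂n| = 5.92×10⁻³ / (1.34×10⁻⁴ × 1.20) = 36.8 m/s
Converting: 36.8 m/s × 1.944 = 71.5 knots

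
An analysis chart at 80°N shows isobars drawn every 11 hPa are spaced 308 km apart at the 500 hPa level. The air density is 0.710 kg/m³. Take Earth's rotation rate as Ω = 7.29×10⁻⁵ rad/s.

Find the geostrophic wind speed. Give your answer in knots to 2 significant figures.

68 knots

Coriolis parameter at 80°N:
f = 2Ω sin φ = 2 × 7.29×10⁻⁵ × sin 80° = 1.44×10⁻⁴ s⁻¹
Pressure gradient: |∂P/∂n| = 1100 Pa / 308000 m = 3.57×10⁻³ Pa/m
Geostrophic balance (pressure-gradient force = Coriolis force):
V_g = (1/(fρ)) |∂P/∂n| = 3.57×10⁻³ / (1.44×10⁻⁴ × 0.710) = 35.0 m/s
Converting: 35.0 m/s × 1.944 = 68 knots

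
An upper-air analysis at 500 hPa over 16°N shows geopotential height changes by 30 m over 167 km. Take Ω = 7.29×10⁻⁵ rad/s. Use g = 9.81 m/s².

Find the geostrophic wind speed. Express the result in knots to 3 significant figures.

Coriolis parameter at 16°N:
f = 2Ω sin φ = 2 × 7.29×10⁻⁵ × sin 16° = 4.02×10⁻⁵ s⁻¹
Height gradient: |∂Z/∂n| = 30 m / 167000 m = 1.80×10⁻⁴
On a pressure surface, geostrophic balance gives V_g = (g/f)|∂Z/∂n|:
V_g = 9.81 × 1.80×10⁻⁴ / 4.02×10⁻⁵ = 43.9 m/s
Converting: 43.9 m/s × 1.944 = 85.2 knots

85.2 knots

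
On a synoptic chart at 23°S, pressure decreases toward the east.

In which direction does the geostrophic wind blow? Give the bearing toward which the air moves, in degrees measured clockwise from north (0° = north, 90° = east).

000°

The pressure-gradient force points toward the east (bearing 090°).
Geostrophic balance: in the Southern Hemisphere the Coriolis force deflects motion to the left, so the geostrophic wind blows 90° to the left of the pressure-gradient force (low pressure on the right).
Rotating 090° by 90° counterclockwise gives 000° — the wind blows toward the north.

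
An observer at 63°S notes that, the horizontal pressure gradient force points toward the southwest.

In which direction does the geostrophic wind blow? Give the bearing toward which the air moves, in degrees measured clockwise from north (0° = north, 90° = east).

The pressure-gradient force points toward the southwest (bearing 225°).
Geostrophic balance: in the Southern Hemisphere the Coriolis force deflects motion to the left, so the geostrophic wind blows 90° to the left of the pressure-gradient force (low pressure on the right).
Rotating 225° by 90° counterclockwise gives 135° — the wind blows toward the southeast.

135°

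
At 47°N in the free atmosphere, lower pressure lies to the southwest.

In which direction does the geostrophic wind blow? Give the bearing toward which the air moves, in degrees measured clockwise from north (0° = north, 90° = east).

315°

The pressure-gradient force points toward the southwest (bearing 225°).
Geostrophic balance: in the Northern Hemisphere the Coriolis force deflects motion to the right, so the geostrophic wind blows 90° to the right of the pressure-gradient force (low pressure on the left).
Rotating 225° by 90° clockwise gives 315° — the wind blows toward the northwest.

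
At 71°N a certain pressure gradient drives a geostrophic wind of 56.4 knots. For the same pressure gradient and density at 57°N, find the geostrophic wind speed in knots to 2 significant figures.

64 knots

With the same pressure gradient and density, V_g ∝ 1/f ∝ 1/sin φ.
V₂ = V₁ · sin φ₁ / sin φ₂ = 56.4 × sin 71° / sin 57°
V₂ = 56.4 × 0.9455/0.8387 = 64 knots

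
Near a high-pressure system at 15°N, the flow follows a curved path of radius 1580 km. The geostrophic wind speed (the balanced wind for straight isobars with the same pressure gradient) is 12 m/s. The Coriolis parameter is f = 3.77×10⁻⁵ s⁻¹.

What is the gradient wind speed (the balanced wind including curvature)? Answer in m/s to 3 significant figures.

16.7 m/s

Around a high, pressure-gradient force acts outward with centrifugal, so Coriolis balances both:
fV = (1/ρ)|∂P/∂n| + V²/R  →  V² − fR·V + fR·V_g = 0
With fR = 3.77×10⁻⁵ × 1580×10³ m = 59.6 m/s:
V = [fR − √((fR)² − 4 fR V_g)]/2 = [59.6 − √(59.6² − 4×59.6×12)]/2 = 16.7 m/s
Supergeostrophic (V > V_g = 12 m/s), as expected around a high.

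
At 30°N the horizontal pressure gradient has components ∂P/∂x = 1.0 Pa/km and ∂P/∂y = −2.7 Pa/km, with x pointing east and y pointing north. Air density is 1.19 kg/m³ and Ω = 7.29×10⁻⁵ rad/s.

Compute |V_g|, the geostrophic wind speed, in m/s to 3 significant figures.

33.2 m/s

Coriolis parameter at 30°N:
f = 2Ω sin φ = 2 × 7.29×10⁻⁵ × sin 30° = 7.29×10⁻⁵ s⁻¹
Component geostrophic relations (x east, y north):
u_g = −(1/(fρ)) ∂P/∂y,  v_g = (1/(fρ)) ∂P/∂x
u_g = −(−2.7×10⁻³)/(7.29×10⁻⁵ × 1.19) = 31.1 m/s;  v_g = (1.0×10⁻³)/(7.29×10⁻⁵ × 1.19) = 11.5 m/s
|V_g| = √(u_g² + v_g²) = 33.2 m/s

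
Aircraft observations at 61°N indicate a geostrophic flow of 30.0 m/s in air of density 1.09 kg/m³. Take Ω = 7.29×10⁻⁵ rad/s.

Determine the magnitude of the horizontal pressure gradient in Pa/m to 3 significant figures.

Coriolis parameter at 61°N:
f = 2Ω sin φ = 2 × 7.29×10⁻⁵ × sin 61° = 1.28×10⁻⁴ s⁻¹
Geostrophic balance rearranged: |∂P/∂n| = f ρ V_g
|∂P/∂n| = 1.28×10⁻⁴ × 1.09 × 30.0 = 4.17×10⁻³ Pa/m

4.17×10⁻³ Pa/m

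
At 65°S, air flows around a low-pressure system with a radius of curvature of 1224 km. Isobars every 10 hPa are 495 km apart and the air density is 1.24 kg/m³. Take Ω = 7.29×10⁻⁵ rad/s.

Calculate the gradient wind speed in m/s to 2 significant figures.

Coriolis parameter at 65°S:
f = 2Ω sin φ = 2 × 7.29×10⁻⁵ × sin 65° = 1.32×10⁻⁴ s⁻¹
Pressure gradient: |∂P/∂n| = 1000 Pa / 495000 m = 2.02×10⁻³ Pa/m
Geostrophic speed: V_g = |∂P/∂n|/(fρ) = 2.02×10⁻³/(1.32×10⁻⁴ × 1.24) = 12.3 m/s
Around a low, centrifugal force acts outward with Coriolis, so pressure-gradient force balances both:
(1/ρ)|∂P/∂n| = fV + V²/R  →  V² + fR·V − fR·V_g = 0
With fR = 1.32×10⁻⁴ × 1224×10³ m = 162 m/s:
V = [−fR + √((fR)² + 4 fR V_g)]/2 = [−162 + √(162² + 4×162×12.3)]/2 = 11.5 m/s
Subgeostrophic (V < V_g = 12.3 m/s), as expected around a low.

12 m/s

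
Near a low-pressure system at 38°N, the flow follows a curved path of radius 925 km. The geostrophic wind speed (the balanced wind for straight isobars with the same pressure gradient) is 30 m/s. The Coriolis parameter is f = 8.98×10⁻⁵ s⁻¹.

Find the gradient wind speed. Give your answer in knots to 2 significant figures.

45 knots

Around a low, centrifugal force acts outward with Coriolis, so pressure-gradient force balances both:
(1/ρ)|∂P/∂n| = fV + V²/R  →  V² + fR·V − fR·V_g = 0
With fR = 8.98×10⁻⁵ × 925×10³ m = 83.1 m/s:
V = [−fR + √((fR)² + 4 fR V_g)]/2 = [−83.1 + √(83.1² + 4×83.1×30)]/2 = 23.4 m/s
Subgeostrophic (V < V_g = 30 m/s), as expected around a low.
Converting: 23.4 m/s × 1.944 = 45 knots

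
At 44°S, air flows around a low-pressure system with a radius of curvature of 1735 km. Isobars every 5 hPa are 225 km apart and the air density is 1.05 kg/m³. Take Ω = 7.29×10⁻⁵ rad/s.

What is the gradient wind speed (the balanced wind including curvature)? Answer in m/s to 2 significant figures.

Coriolis parameter at 44°S:
f = 2Ω sin φ = 2 × 7.29×10⁻⁵ × sin 44° = 1.01×10⁻⁴ s⁻¹
Pressure gradient: |∂P/∂n| = 500 Pa / 225000 m = 2.22×10⁻³ Pa/m
Geostrophic speed: V_g = |∂P/∂n|/(fρ) = 2.22×10⁻³/(1.01×10⁻⁴ × 1.05) = 20.9 m/s
Around a low, centrifugal force acts outward with Coriolis, so pressure-gradient force balances both:
(1/ρ)|∂P/∂n| = fV + V²/R  →  V² + fR·V − fR·V_g = 0
With fR = 1.01×10⁻⁴ × 1735×10³ m = 176 m/s:
V = [−fR + √((fR)² + 4 fR V_g)]/2 = [−176 + √(176² + 4×176×20.9)]/2 = 18.9 m/s
Subgeostrophic (V < V_g = 20.9 m/s), as expected around a low.

19 m/s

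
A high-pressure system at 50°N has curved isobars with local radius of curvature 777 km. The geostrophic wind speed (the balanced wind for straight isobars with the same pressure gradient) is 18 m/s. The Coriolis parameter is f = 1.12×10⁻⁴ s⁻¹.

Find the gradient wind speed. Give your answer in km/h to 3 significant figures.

Around a high, pressure-gradient force acts outward with centrifugal, so Coriolis balances both:
fV = (1/ρ)|∂P/∂n| + V²/R  →  V² − fR·V + fR·V_g = 0
With fR = 1.12×10⁻⁴ × 777×10³ m = 87.0 m/s:
V = [fR − √((fR)² − 4 fR V_g)]/2 = [87.0 − √(87.0² − 4×87.0×18)]/2 = 25.4 m/s
Supergeostrophic (V > V_g = 18 m/s), as expected around a high.
Converting: 25.4 m/s × 3.6 = 91.6 km/h

91.6 km/h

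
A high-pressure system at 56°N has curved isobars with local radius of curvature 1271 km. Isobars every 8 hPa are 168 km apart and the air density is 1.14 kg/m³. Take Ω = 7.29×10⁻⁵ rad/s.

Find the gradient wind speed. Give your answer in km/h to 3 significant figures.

Coriolis parameter at 56°N:
f = 2Ω sin φ = 2 × 7.29×10⁻⁵ × sin 56° = 1.21×10⁻⁴ s⁻¹
Pressure gradient: |∂P/∂n| = 800 Pa / 168000 m = 4.76×10⁻³ Pa/m
Geostrophic speed: V_g = |∂P/∂n|/(fρ) = 4.76×10⁻³/(1.21×10⁻⁴ × 1.14) = 34.6 m/s
Around a high, pressure-gradient force acts outward with centrifugal, so Coriolis balances both:
fV = (1/ρ)|∂P/∂n| + V²/R  →  V² − fR·V + fR·V_g = 0
With fR = 1.21×10⁻⁴ × 1271×10³ m = 154 m/s:
V = [fR − √((fR)² − 4 fR V_g)]/2 = [154 − √(154² − 4×154×34.6)]/2 = 52.5 m/s
Supergeostrophic (V > V_g = 34.6 m/s), as expected around a high.
Converting: 52.5 m/s × 3.6 = 189 km/h

189 km/h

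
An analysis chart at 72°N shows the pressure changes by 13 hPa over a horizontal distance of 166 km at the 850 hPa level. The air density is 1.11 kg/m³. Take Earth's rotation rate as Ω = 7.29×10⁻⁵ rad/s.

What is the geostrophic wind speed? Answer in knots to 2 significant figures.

99 knots

Coriolis parameter at 72°N:
f = 2Ω sin φ = 2 × 7.29×10⁻⁵ × sin 72° = 1.39×10⁻⁴ s⁻¹
Pressure gradient: |∂P/∂n| = 1300 Pa / 166000 m = 7.83×10⁻³ Pa/m
Geostrophic balance (pressure-gradient force = Coriolis force):
V_g = (1/(fρ)) |∂P/∂n| = 7.83×10⁻³ / (1.39×10⁻⁴ × 1.11) = 50.9 m/s
Converting: 50.9 m/s × 1.944 = 99 knots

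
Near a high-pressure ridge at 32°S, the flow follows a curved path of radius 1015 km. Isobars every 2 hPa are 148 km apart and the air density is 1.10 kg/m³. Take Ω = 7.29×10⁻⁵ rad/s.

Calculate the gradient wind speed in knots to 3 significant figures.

43.1 knots

Coriolis parameter at 32°S:
f = 2Ω sin φ = 2 × 7.29×10⁻⁵ × sin 32° = 7.73×10⁻⁵ s⁻¹
Pressure gradient: |∂P/∂n| = 200 Pa / 148000 m = 1.35×10⁻³ Pa/m
Geostrophic speed: V_g = |∂P/∂n|/(fρ) = 1.35×10⁻³/(7.73×10⁻⁵ × 1.10) = 15.9 m/s
Around a high, pressure-gradient force acts outward with centrifugal, so Coriolis balances both:
fV = (1/ρ)|∂P/∂n| + V²/R  →  V² − fR·V + fR·V_g = 0
With fR = 7.73×10⁻⁵ × 1015×10³ m = 78.4 m/s:
V = [fR − √((fR)² − 4 fR V_g)]/2 = [78.4 − √(78.4² − 4×78.4×15.9)]/2 = 22.2 m/s
Supergeostrophic (V > V_g = 15.9 m/s), as expected around a high.
Converting: 22.2 m/s × 1.944 = 43.1 knots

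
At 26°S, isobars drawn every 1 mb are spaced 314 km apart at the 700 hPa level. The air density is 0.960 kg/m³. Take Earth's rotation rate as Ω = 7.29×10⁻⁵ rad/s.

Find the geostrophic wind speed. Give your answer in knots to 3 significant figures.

10.1 knots

Coriolis parameter at 26°S:
f = 2Ω sin φ = 2 × 7.29×10⁻⁵ × sin 26° = 6.39×10⁻⁵ s⁻¹
Pressure gradient: |∂P/∂n| = 100 Pa / 314000 m = 3.18×10⁻⁴ Pa/m
Geostrophic balance (pressure-gradient force = Coriolis force):
V_g = (1/(fρ)) |∂P/∂n| = 3.18×10⁻⁴ / (6.39×10⁻⁵ × 0.960) = 5.19 m/s
Converting: 5.19 m/s × 1.944 = 10.1 knots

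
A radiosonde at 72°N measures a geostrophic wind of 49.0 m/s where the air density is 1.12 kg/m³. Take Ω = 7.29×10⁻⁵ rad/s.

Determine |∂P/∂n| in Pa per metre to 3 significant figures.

Coriolis parameter at 72°N:
f = 2Ω sin φ = 2 × 7.29×10⁻⁵ × sin 72° = 1.39×10⁻⁴ s⁻¹
Geostrophic balance rearranged: |∂P/∂n| = f ρ V_g
|∂P/∂n| = 1.39×10⁻⁴ × 1.12 × 49.0 = 7.61×10⁻³ Pa/m

7.61×10⁻³ Pa/m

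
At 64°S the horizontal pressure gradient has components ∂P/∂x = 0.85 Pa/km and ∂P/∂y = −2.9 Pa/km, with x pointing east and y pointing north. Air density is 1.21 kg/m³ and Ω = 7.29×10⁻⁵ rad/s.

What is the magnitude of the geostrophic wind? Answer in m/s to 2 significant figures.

19 m/s

Coriolis parameter at 64°S:
f = 2Ω sin φ = 2 × 7.29×10⁻⁵ × sin 64° = 1.31×10⁻⁴ s⁻¹
In the Southern Hemisphere f is negative: f = −1.31×10⁻⁴ s⁻¹.
Component geostrophic relations (x east, y north):
u_g = −(1/(fρ)) ∂P/∂y,  v_g = (1/(fρ)) ∂P/∂x
u_g = −(−2.9×10⁻³)/(−1.31×10⁻⁴ × 1.21) = −18.3 m/s;  v_g = (0.85×10⁻³)/(−1.31×10⁻⁴ × 1.21) = −5.36 m/s
|V_g| = √(u_g² + v_g²) = 19.1 m/s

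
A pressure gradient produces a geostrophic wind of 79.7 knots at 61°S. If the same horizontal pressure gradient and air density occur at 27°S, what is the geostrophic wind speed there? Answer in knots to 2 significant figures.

150 knots

With the same pressure gradient and density, V_g ∝ 1/f ∝ 1/sin φ.
V₂ = V₁ · sin φ₁ / sin φ₂ = 79.7 × sin 61° / sin 27°
V₂ = 79.7 × 0.8746/0.4540 = 150 knots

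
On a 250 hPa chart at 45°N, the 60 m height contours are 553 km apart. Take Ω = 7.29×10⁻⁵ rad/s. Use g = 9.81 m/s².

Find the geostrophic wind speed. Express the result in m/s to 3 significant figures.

10.3 m/s

Coriolis parameter at 45°N:
f = 2Ω sin φ = 2 × 7.29×10⁻⁵ × sin 45° = 1.03×10⁻⁴ s⁻¹
Height gradient: |∂Z/∂n| = 60 m / 553000 m = 1.08×10⁻⁴
On a pressure surface, geostrophic balance gives V_g = (g/f)|∂Z/∂n|:
V_g = 9.81 × 1.08×10⁻⁴ / 1.03×10⁻⁴ = 10.3 m/s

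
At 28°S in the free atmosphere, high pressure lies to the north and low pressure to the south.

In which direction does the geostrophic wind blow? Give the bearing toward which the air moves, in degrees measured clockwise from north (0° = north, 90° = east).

The pressure-gradient force points toward the south (bearing 180°).
Geostrophic balance: in the Southern Hemisphere the Coriolis force deflects motion to the left, so the geostrophic wind blows 90° to the left of the pressure-gradient force (low pressure on the right).
Rotating 180° by 90° counterclockwise gives 090° — the wind blows toward the east.

090°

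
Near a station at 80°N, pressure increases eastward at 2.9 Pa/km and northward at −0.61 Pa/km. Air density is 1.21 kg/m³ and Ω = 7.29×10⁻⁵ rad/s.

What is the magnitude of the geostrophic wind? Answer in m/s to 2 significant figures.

17 m/s

Coriolis parameter at 80°N:
f = 2Ω sin φ = 2 × 7.29×10⁻⁵ × sin 80° = 1.44×10⁻⁴ s⁻¹
Component geostrophic relations (x east, y north):
u_g = −(1/(fρ)) ∂P/∂y,  v_g = (1/(fρ)) ∂P/∂x
u_g = −(−0.61×10⁻³)/(1.44×10⁻⁴ × 1.21) = 3.51 m/s;  v_g = (2.9×10⁻³)/(1.44×10⁻⁴ × 1.21) = 16.7 m/s
|V_g| = √(u_g² + v_g²) = 17.1 m/s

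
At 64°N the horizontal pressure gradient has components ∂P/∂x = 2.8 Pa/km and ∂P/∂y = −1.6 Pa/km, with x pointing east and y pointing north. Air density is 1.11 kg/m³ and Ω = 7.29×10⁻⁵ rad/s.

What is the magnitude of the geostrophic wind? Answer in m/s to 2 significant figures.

Coriolis parameter at 64°N:
f = 2Ω sin φ = 2 × 7.29×10⁻⁵ × sin 64° = 1.31×10⁻⁴ s⁻¹
Component geostrophic relations (x east, y north):
u_g = −(1/(fρ)) ∂P/∂y,  v_g = (1/(fρ)) ∂P/∂x
u_g = −(−1.6×10⁻³)/(1.31×10⁻⁴ × 1.11) = 11.0 m/s;  v_g = (2.8×10⁻³)/(1.31×10⁻⁴ × 1.11) = 19.2 m/s
|V_g| = √(u_g² + v_g²) = 22.2 m/s

22 m/s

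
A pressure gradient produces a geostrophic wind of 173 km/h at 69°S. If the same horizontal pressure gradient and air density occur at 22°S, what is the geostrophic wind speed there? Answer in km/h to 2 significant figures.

With the same pressure gradient and density, V_g ∝ 1/f ∝ 1/sin φ.
V₂ = V₁ · sin φ₁ / sin φ₂ = 173 × sin 69° / sin 22°
V₂ = 173 × 0.9336/0.3746 = 430 km/h

430 km/h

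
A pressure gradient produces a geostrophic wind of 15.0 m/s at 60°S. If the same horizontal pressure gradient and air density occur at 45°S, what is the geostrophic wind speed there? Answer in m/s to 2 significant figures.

18 m/s

With the same pressure gradient and density, V_g ∝ 1/f ∝ 1/sin φ.
V₂ = V₁ · sin φ₁ / sin φ₂ = 15.0 × sin 60° / sin 45°
V₂ = 15.0 × 0.8660/0.7071 = 18 m/s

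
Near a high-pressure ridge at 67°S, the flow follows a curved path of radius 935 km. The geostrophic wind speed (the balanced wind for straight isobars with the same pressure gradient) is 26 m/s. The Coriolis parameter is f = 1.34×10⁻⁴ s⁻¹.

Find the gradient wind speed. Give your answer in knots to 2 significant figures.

72 knots

Around a high, pressure-gradient force acts outward with centrifugal, so Coriolis balances both:
fV = (1/ρ)|∂P/∂n| + V²/R  →  V² − fR·V + fR·V_g = 0
With fR = 1.34×10⁻⁴ × 935×10³ m = 125 m/s:
V = [fR − √((fR)² − 4 fR V_g)]/2 = [125 − √(125² − 4×125×26)]/2 = 36.8 m/s
Supergeostrophic (V > V_g = 26 m/s), as expected around a high.
Converting: 36.8 m/s × 1.944 = 72 knots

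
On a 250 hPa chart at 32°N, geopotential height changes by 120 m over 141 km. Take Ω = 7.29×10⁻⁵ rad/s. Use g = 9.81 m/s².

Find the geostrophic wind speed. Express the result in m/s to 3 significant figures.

108 m/s

Coriolis parameter at 32°N:
f = 2Ω sin φ = 2 × 7.29×10⁻⁵ × sin 32° = 7.73×10⁻⁵ s⁻¹
Height gradient: |∂Z/∂n| = 120 m / 141000 m = 8.51×10⁻⁴
On a pressure surface, geostrophic balance gives V_g = (g/f)|∂Z/∂n|:
V_g = 9.81 × 8.51×10⁻⁴ / 7.73×10⁻⁵ = 108 m/s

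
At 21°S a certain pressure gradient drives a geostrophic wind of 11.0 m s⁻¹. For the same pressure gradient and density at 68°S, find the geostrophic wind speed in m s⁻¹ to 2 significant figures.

4.3 m s⁻¹

With the same pressure gradient and density, V_g ∝ 1/f ∝ 1/sin φ.
V₂ = V₁ · sin φ₁ / sin φ₂ = 11.0 × sin 21° / sin 68°
V₂ = 11.0 × 0.3584/0.9272 = 4.3 m s⁻¹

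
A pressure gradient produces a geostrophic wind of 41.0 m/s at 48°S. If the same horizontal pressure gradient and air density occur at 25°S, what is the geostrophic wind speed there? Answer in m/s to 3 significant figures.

With the same pressure gradient and density, V_g ∝ 1/f ∝ 1/sin φ.
V₂ = V₁ · sin φ₁ / sin φ₂ = 41.0 × sin 48° / sin 25°
V₂ = 41.0 × 0.7431/0.4226 = 72.1 m/s

72.1 m/s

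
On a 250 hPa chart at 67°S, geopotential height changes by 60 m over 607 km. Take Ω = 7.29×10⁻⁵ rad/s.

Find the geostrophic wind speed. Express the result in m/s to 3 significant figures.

Coriolis parameter at 67°S:
f = 2Ω sin φ = 2 × 7.29×10⁻⁵ × sin 67° = 1.34×10⁻⁴ s⁻¹
Height gradient: |∂Z/∂n| = 60 m / 607000 m = 9.88×10⁻⁵
On a pressure surface, geostrophic balance gives V_g = (g/f)|∂Z/∂n|:
V_g = 9.81 × 9.88×10⁻⁵ / 1.34×10⁻⁴ = 7.23 m/s

7.23 m/s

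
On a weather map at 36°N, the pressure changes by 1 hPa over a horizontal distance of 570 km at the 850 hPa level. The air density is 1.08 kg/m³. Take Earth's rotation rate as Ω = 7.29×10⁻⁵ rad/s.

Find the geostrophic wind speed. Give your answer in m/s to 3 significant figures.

Coriolis parameter at 36°N:
f = 2Ω sin φ = 2 × 7.29×10⁻⁵ × sin 36° = 8.57×10⁻⁵ s⁻¹
Pressure gradient: |∂P/∂n| = 100 Pa / 570000 m = 1.75×10⁻⁴ Pa/m
Geostrophic balance (pressure-gradient force = Coriolis force):
V_g = (1/(fρ)) |∂P/∂n| = 1.75×10⁻⁴ / (8.57×10⁻⁵ × 1.08) = 1.90 m/s

1.90 m/s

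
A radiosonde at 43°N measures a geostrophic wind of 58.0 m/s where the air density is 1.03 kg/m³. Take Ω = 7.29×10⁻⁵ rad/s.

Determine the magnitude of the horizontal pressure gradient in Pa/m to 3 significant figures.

5.94×10⁻³ Pa/m

Coriolis parameter at 43°N:
f = 2Ω sin φ = 2 × 7.29×10⁻⁵ × sin 43° = 9.94×10⁻⁵ s⁻¹
Geostrophic balance rearranged: |∂P/∂n| = f ρ V_g
|∂P/∂n| = 9.94×10⁻⁵ × 1.03 × 58.0 = 5.94×10⁻³ Pa/m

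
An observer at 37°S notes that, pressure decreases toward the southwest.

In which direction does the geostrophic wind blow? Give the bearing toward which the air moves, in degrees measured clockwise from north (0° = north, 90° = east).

The pressure-gradient force points toward the southwest (bearing 225°).
Geostrophic balance: in the Southern Hemisphere the Coriolis force deflects motion to the left, so the geostrophic wind blows 90° to the left of the pressure-gradient force (low pressure on the right).
Rotating 225° by 90° counterclockwise gives 135° — the wind blows toward the southeast.

135°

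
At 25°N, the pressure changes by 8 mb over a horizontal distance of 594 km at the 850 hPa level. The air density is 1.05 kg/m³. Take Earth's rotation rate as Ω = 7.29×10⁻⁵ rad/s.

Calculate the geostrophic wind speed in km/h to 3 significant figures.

74.9 km/h

Coriolis parameter at 25°N:
f = 2Ω sin φ = 2 × 7.29×10⁻⁵ × sin 25° = 6.16×10⁻⁵ s⁻¹
Pressure gradient: |∂P/∂n| = 800 Pa / 594000 m = 1.35×10⁻³ Pa/m
Geostrophic balance (pressure-gradient force = Coriolis force):
V_g = (1/(fρ)) |∂P/∂n| = 1.35×10⁻³ / (6.16×10⁻⁵ × 1.05) = 20.8 m/s
Converting: 20.8 m/s × 3.6 = 74.9 km/h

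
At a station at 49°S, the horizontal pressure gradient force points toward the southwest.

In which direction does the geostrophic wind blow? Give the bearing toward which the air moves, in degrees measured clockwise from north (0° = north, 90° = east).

The pressure-gradient force points toward the southwest (bearing 225°).
Geostrophic balance: in the Southern Hemisphere the Coriolis force deflects motion to the left, so the geostrophic wind blows 90° to the left of the pressure-gradient force (low pressure on the right).
Rotating 225° by 90° counterclockwise gives 135° — the wind blows toward the southeast.

135°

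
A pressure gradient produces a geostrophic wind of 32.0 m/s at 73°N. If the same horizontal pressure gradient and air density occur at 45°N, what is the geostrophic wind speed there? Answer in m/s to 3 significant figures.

43.3 m/s

With the same pressure gradient and density, V_g ∝ 1/f ∝ 1/sin φ.
V₂ = V₁ · sin φ₁ / sin φ₂ = 32.0 × sin 73° / sin 45°
V₂ = 32.0 × 0.9563/0.7071 = 43.3 m/s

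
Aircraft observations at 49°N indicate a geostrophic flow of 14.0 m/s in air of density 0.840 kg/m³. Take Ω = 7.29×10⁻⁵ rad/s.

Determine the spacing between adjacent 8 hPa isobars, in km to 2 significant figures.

620 km

Coriolis parameter at 49°N:
f = 2Ω sin φ = 2 × 7.29×10⁻⁵ × sin 49° = 1.10×10⁻⁴ s⁻¹
Geostrophic balance rearranged: |∂P/∂n| = f ρ V_g
|∂P/∂n| = 1.10×10⁻⁴ × 0.840 × 14.0 = 1.29×10⁻³ Pa/m
Isobar spacing: Δn = ΔP/|∂P/∂n| = 800 Pa / 1.29×10⁻³ Pa/m = 618223 m ≈ 620 km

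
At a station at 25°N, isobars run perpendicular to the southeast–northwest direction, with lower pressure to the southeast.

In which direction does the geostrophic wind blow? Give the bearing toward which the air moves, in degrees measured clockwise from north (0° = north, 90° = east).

225°

The pressure-gradient force points toward the southeast (bearing 135°).
Geostrophic balance: in the Northern Hemisphere the Coriolis force deflects motion to the right, so the geostrophic wind blows 90° to the right of the pressure-gradient force (low pressure on the left).
Rotating 135° by 90° clockwise gives 225° — the wind blows toward the southwest.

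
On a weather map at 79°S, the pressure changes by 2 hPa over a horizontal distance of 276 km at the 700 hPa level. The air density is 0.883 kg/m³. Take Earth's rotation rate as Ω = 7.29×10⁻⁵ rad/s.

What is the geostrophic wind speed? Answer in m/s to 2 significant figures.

5.7 m/s

Coriolis parameter at 79°S:
f = 2Ω sin φ = 2 × 7.29×10⁻⁵ × sin 79° = 1.43×10⁻⁴ s⁻¹
Pressure gradient: |∂P/∂n| = 200 Pa / 276000 m = 7.25×10⁻⁴ Pa/m
Geostrophic balance (pressure-gradient force = Coriolis force):
V_g = (1/(fρ)) |∂P/∂n| = 7.25×10⁻⁴ / (1.43×10⁻⁴ × 0.883) = 5.73 m/s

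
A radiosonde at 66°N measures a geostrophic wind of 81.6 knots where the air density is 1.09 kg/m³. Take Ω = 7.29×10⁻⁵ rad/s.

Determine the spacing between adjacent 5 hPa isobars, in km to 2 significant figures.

82 km

Coriolis parameter at 66°N:
f = 2Ω sin φ = 2 × 7.29×10⁻⁵ × sin 66° = 1.33×10⁻⁴ s⁻¹
Wind speed in SI: 81.6 knots = 42.0 m/s
Geostrophic balance rearranged: |∂P/∂n| = f ρ V_g
|∂P/∂n| = 1.33×10⁻⁴ × 1.09 × 42.0 = 6.09×10⁻³ Pa/m
Isobar spacing: Δn = ΔP/|∂P/∂n| = 500 Pa / 6.09×10⁻³ Pa/m = 82040 m ≈ 82 km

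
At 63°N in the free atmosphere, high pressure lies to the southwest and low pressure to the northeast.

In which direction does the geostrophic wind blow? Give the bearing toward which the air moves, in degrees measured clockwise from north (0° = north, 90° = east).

The pressure-gradient force points toward the northeast (bearing 045°).
Geostrophic balance: in the Northern Hemisphere the Coriolis force deflects motion to the right, so the geostrophic wind blows 90° to the right of the pressure-gradient force (low pressure on the left).
Rotating 045° by 90° clockwise gives 135° — the wind blows toward the southeast.

135°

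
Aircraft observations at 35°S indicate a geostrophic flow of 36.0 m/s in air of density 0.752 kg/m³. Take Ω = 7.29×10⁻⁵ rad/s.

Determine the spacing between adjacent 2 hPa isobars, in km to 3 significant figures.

88.3 km

Coriolis parameter at 35°S:
f = 2Ω sin φ = 2 × 7.29×10⁻⁵ × sin 35° = 8.36×10⁻⁵ s⁻¹
Geostrophic balance rearranged: |∂P/∂n| = f ρ V_g
|∂P/∂n| = 8.36×10⁻⁵ × 0.752 × 36.0 = 2.26×10⁻³ Pa/m
Isobar spacing: Δn = ΔP/|∂P/∂n| = 200 Pa / 2.26×10⁻³ Pa/m = 88341 m ≈ 88.3 km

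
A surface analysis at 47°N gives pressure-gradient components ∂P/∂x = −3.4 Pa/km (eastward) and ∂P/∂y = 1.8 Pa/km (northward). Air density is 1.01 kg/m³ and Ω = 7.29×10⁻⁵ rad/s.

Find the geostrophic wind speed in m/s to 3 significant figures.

Coriolis parameter at 47°N:
f = 2Ω sin φ = 2 × 7.29×10⁻⁵ × sin 47° = 1.07×10⁻⁴ s⁻¹
Component geostrophic relations (x east, y north):
u_g = −(1/(fρ)) ∂P/∂y,  v_g = (1/(fρ)) ∂P/∂x
u_g = −(1.8×10⁻³)/(1.07×10⁻⁴ × 1.01) = −16.7 m/s;  v_g = (−3.4×10⁻³)/(1.07×10⁻⁴ × 1.01) = −31.6 m/s
|V_g| = √(u_g² + v_g²) = 35.7 m/s

35.7 m/s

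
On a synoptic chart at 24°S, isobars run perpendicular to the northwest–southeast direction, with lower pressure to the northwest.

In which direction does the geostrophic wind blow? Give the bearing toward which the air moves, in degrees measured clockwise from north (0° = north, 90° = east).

The pressure-gradient force points toward the northwest (bearing 315°).
Geostrophic balance: in the Southern Hemisphere the Coriolis force deflects motion to the left, so the geostrophic wind blows 90° to the left of the pressure-gradient force (low pressure on the right).
Rotating 315° by 90° counterclockwise gives 225° — the wind blows toward the southwest.

225°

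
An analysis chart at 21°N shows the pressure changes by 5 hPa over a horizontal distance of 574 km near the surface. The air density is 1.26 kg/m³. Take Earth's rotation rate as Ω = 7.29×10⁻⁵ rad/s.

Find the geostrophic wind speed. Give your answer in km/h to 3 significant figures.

47.6 km/h

Coriolis parameter at 21°N:
f = 2Ω sin φ = 2 × 7.29×10⁻⁵ × sin 21° = 5.23×10⁻⁵ s⁻¹
Pressure gradient: |∂P/∂n| = 500 Pa / 574000 m = 8.71×10⁻⁴ Pa/m
Geostrophic balance (pressure-gradient force = Coriolis force):
V_g = (1/(fρ)) |∂P/∂n| = 8.71×10⁻⁴ / (5.23×10⁻⁵ × 1.26) = 13.2 m/s
Converting: 13.2 m/s × 3.6 = 47.6 km/h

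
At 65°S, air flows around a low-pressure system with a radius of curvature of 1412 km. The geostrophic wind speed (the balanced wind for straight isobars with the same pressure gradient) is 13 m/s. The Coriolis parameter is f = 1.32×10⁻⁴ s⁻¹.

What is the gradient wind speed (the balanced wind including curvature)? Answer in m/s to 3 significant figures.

Around a low, centrifugal force acts outward with Coriolis, so pressure-gradient force balances both:
(1/ρ)|∂P/∂n| = fV + V²/R  →  V² + fR·V − fR·V_g = 0
With fR = 1.32×10⁻⁴ × 1412×10³ m = 186 m/s:
V = [−fR + √((fR)² + 4 fR V_g)]/2 = [−186 + √(186² + 4×186×13)]/2 = 12.2 m/s
Subgeostrophic (V < V_g = 13 m/s), as expected around a low.

12.2 m/s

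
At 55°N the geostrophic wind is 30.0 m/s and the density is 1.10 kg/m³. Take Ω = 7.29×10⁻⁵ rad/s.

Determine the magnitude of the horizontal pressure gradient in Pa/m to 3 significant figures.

Coriolis parameter at 55°N:
f = 2Ω sin φ = 2 × 7.29×10⁻⁵ × sin 55° = 1.19×10⁻⁴ s⁻¹
Geostrophic balance rearranged: |∂P/∂n| = f ρ V_g
|∂P/∂n| = 1.19×10⁻⁴ × 1.10 × 30.0 = 3.94×10⁻³ Pa/m

3.94×10⁻³ Pa/m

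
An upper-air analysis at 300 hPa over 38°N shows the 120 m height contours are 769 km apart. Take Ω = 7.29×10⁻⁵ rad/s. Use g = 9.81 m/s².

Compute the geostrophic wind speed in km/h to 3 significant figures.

61.4 km/h

Coriolis parameter at 38°N:
f = 2Ω sin φ = 2 × 7.29×10⁻⁵ × sin 38° = 8.98×10⁻⁵ s⁻¹
Height gradient: |∂Z/∂n| = 120 m / 769000 m = 1.56×10⁻⁴
On a pressure surface, geostrophic balance gives V_g = (g/f)|∂Z/∂n|:
V_g = 9.81 × 1.56×10⁻⁴ / 8.98×10⁻⁵ = 17.1 m/s
Converting: 17.1 m/s × 3.6 = 61.4 km/h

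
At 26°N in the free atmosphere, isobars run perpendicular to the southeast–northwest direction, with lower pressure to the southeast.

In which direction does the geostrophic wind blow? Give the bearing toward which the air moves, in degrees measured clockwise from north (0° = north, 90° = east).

The pressure-gradient force points toward the southeast (bearing 135°).
Geostrophic balance: in the Northern Hemisphere the Coriolis force deflects motion to the right, so the geostrophic wind blows 90° to the right of the pressure-gradient force (low pressure on the left).
Rotating 135° by 90° clockwise gives 225° — the wind blows toward the southwest.

225°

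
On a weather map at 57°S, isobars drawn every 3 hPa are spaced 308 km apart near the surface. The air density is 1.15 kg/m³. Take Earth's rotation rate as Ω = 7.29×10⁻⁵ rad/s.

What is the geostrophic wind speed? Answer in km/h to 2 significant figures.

25 km/h

Coriolis parameter at 57°S:
f = 2Ω sin φ = 2 × 7.29×10⁻⁵ × sin 57° = 1.22×10⁻⁴ s⁻¹
Pressure gradient: |∂P/∂n| = 300 Pa / 308000 m = 9.74×10⁻⁴ Pa/m
Geostrophic balance (pressure-gradient force = Coriolis force):
V_g = (1/(fρ)) |∂P/∂n| = 9.74×10⁻⁴ / (1.22×10⁻⁴ × 1.15) = 6.93 m/s
Converting: 6.93 m/s × 3.6 = 25 km/h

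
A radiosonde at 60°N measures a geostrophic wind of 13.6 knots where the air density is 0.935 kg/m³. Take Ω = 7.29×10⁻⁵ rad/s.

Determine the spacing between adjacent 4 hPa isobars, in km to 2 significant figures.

Coriolis parameter at 60°N:
f = 2Ω sin φ = 2 × 7.29×10⁻⁵ × sin 60° = 1.26×10⁻⁴ s⁻¹
Wind speed in SI: 13.6 knots = 7.00 m/s
Geostrophic balance rearranged: |∂P/∂n| = f ρ V_g
|∂P/∂n| = 1.26×10⁻⁴ × 0.935 × 7.00 = 8.26×10⁻⁴ Pa/m
Isobar spacing: Δn = ΔP/|∂P/∂n| = 400 Pa / 8.26×10⁻⁴ Pa/m = 484265 m ≈ 480 km

480 km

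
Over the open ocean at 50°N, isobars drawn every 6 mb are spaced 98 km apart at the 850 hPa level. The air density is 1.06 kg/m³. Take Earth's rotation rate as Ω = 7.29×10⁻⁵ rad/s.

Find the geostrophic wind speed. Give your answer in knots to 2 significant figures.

100 knots

Coriolis parameter at 50°N:
f = 2Ω sin φ = 2 × 7.29×10⁻⁵ × sin 50° = 1.12×10⁻⁴ s⁻¹
Pressure gradient: |∂P/∂n| = 600 Pa / 98000 m = 6.12×10⁻³ Pa/m
Geostrophic balance (pressure-gradient force = Coriolis force):
V_g = (1/(fρ)) |∂P/∂n| = 6.12×10⁻³ / (1.12×10⁻⁴ × 1.06) = 51.7 m/s
Converting: 51.7 m/s × 1.944 = 100 knots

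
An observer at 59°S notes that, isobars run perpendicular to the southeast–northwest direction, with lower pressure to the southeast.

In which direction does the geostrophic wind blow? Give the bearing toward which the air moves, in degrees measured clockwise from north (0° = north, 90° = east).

The pressure-gradient force points toward the southeast (bearing 135°).
Geostrophic balance: in the Southern Hemisphere the Coriolis force deflects motion to the left, so the geostrophic wind blows 90° to the left of the pressure-gradient force (low pressure on the right).
Rotating 135° by 90° counterclockwise gives 045° — the wind blows toward the northeast.

045°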